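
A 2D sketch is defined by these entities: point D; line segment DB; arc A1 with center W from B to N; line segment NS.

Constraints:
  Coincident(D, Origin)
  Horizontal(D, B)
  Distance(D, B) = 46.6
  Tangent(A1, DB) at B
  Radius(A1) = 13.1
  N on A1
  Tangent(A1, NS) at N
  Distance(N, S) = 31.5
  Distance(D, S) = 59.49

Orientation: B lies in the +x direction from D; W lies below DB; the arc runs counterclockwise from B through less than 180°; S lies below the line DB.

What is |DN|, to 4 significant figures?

36.72

Checks: |WN| = 13.10 ✓; ∠(WN, NS) = 90.00° ✓; |NS| = 31.50 ✓; |DS| = 59.49 ✓.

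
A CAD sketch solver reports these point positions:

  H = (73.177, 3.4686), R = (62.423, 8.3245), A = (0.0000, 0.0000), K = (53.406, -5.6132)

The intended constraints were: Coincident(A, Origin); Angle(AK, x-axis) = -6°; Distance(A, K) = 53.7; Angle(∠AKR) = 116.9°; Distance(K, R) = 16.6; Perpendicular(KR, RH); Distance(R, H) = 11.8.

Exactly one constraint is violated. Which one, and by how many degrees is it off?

Perpendicular(KR, RH) — off by 8.60°.

A = (0.00, 0.00) ✓; AK at -6.000° ✓; |AK| = 53.70 ✓; ∠AKR = 116.9° ✓; |KR| = 16.60 ✓; ∠(KR, RH) = 81.40° ✗; |RH| = 11.80 ✓.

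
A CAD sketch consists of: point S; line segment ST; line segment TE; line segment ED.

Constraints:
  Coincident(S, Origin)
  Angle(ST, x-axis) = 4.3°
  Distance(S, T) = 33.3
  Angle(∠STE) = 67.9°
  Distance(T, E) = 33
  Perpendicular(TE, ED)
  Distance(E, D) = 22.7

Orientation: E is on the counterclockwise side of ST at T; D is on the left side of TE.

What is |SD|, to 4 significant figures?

22.04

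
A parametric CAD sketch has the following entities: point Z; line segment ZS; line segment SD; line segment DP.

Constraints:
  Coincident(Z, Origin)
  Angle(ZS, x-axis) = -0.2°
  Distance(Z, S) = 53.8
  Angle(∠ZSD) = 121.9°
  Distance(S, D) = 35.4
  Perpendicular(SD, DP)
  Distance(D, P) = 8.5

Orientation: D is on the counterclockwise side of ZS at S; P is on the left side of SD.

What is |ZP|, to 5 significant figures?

73.866

Z is at the origin; ZS runs at -0.2° with length 53.8, so S = 53.8·(cos -0.2°, sin -0.2°) = (53.800, -0.18780). ∠ZSD = 121.9°, so SD runs at -0.2° + (180° − 121.9°) = 57.900° from the x-axis; with |SD| = 35.4, D = S + 35.4·(cos 57.900°, sin 57.900°) = (72.611, 29.800). SD ⟂ DP; with |DP| = 8.5 on the left of SD, P = D + 8.5·(-0.84712, 0.53140) = (65.411, 34.317). Then |ZP| = |P − Z| = 73.866.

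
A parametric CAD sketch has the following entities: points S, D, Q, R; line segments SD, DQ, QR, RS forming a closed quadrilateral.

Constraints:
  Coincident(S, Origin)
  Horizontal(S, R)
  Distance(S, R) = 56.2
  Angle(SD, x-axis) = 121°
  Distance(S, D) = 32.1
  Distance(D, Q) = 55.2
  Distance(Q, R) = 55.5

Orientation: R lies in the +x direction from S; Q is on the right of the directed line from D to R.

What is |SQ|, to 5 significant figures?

23.706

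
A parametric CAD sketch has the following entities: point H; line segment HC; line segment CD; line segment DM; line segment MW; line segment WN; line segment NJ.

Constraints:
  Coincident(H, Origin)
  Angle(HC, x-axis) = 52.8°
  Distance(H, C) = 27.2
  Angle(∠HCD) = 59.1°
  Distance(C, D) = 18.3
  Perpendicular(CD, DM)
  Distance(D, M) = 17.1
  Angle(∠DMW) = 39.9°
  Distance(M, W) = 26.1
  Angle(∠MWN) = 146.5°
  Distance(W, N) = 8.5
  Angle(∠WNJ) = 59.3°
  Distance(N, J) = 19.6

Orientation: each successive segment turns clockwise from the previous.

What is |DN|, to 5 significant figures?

21.028

H is at the origin; HC runs at 52.8° with length 27.2, so C = (16.445, 21.666). ∠HCD = 59.1° gives CD at -68.100° from the x-axis; with |CD| = 18.3, D = (23.271, 4.6862). CD is perpendicular to DM, so DM runs at -158.10°; with |DM| = 17.1, M = (7.4048, -1.6919). ∠DMW = 39.9° gives MW at 61.800° from the x-axis; with |MW| = 26.1, W = (19.738, 21.310). ∠MWN = 146.5° gives WN at 28.300° from the x-axis; with |WN| = 8.5, N = (27.222, 25.340). Then |DN| = |N − D| = 21.028.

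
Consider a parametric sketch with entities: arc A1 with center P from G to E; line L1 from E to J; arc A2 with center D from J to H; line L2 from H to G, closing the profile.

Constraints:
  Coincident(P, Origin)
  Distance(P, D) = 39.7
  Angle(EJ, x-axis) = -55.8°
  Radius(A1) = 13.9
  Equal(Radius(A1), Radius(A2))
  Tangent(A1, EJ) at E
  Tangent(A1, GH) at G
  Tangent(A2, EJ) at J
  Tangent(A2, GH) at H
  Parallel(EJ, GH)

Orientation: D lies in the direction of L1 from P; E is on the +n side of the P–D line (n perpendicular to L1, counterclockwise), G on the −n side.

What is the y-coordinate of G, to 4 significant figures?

-7.813

P is at the origin and D lies 39.7 along u from P, so D = 39.7·u = (22.31, -32.84). Tangency of A1 to both parallel lines with radius 13.9 puts E and G at P ± 13.9·n: E = (11.50, 7.813), G = (-11.50, -7.813). So G.y = -7.813.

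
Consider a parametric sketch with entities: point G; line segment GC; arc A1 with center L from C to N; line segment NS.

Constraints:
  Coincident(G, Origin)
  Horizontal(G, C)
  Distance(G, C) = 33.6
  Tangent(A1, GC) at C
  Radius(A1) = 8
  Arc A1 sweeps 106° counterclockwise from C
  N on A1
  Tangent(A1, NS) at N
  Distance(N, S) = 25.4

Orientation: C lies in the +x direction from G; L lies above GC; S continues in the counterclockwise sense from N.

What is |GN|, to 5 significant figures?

42.533

G is at the origin; GC is horizontal with |GC| = 33.6 and C on the +x side, so C = (33.600, 0.0000). The tangent condition forces LC to be normal to GC, so L = C + (0, 8) = (33.600, 8.0000). On A1, C sits at bearing -90° from L; a 106° counterclockwise sweep puts N at bearing 16°, so N = L + 8.0·(cos 16°, sin 16°) = (41.290, 10.205). Then |GN| = |N − G| = 42.533.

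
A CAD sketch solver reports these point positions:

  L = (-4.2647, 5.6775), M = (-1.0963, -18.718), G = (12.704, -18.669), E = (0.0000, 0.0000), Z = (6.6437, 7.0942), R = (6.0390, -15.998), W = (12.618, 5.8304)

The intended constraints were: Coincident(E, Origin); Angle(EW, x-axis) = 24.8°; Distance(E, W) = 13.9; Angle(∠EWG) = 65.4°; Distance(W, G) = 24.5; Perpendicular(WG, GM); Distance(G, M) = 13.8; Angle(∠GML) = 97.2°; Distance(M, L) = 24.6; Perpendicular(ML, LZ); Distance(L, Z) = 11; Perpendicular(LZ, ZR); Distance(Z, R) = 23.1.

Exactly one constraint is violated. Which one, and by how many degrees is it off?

Perpendicular(LZ, ZR) — off by 8.90°.

E = (0.00, 0.00) ✓; EW at 24.80° ✓; |EW| = 13.90 ✓; ∠EWG = 65.40° ✓; |WG| = 24.50 ✓; ∠(WG, GM) = 90.00° ✓; |GM| = 13.80 ✓; ∠GML = 97.20° ✓; |ML| = 24.60 ✓; ∠(ML, LZ) = 90.00° ✓; |LZ| = 11.00 ✓; ∠(LZ, ZR) = 98.90° ✗; |ZR| = 23.10 ✓.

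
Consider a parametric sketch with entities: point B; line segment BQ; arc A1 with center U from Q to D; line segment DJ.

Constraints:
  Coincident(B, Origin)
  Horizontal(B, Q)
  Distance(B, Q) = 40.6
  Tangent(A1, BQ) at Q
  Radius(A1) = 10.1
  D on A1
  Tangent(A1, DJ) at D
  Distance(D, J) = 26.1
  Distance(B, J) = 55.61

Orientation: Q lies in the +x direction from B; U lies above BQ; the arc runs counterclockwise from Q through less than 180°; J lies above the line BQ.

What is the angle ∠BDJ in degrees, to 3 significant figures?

84.1°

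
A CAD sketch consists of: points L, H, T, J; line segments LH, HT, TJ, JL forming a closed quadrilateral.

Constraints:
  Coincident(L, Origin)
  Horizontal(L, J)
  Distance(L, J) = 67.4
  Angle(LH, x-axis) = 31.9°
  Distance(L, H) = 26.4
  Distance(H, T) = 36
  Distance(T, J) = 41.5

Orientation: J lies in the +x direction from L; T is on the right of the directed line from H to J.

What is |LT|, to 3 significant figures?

37.8

L is at the origin; LJ is horizontal with |LJ| = 67.4 and J in +x, so J = (67.4, 0). LH runs at 31.9° with |LH| = 26.4, so H = (22.4, 14.0). T is determined by |HT| = 36.0 and |TJ| = 41.5 together: it lies at the intersection of circle(H, 36.0) and circle(J, 41.5). With |HJ| = 47.1, the foot of the radical line on HJ is 19.0 from H and the perpendicular offset is √(36.0² − 19.0²) = 30.6. Taking the right-of-HJ solution: T = (31.5, -20.9).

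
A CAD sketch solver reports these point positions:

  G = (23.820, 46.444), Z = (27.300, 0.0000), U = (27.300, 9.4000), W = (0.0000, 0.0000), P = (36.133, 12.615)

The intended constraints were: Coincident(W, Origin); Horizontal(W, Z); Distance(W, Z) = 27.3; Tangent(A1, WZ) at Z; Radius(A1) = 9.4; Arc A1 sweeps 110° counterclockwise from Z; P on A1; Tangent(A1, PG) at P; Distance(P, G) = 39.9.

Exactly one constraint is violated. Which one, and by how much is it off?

Distance(P, G) = 39.9 — off by 3.90.

W = (0.00, 0.00) ✓; W.y = 0.00, Z.y = 0.00 ✓; |WZ| = 27.30 ✓; ∠(UZ, ZW) = 90.00° ✓; |UZ| = 9.400 ✓; bearing(U→P) − bearing(U→Z) = 110.0° ✓; |UP| = 9.400 ✓; ∠(UP, PG) = 90.00° ✓; |PG| = 36.00 ✗.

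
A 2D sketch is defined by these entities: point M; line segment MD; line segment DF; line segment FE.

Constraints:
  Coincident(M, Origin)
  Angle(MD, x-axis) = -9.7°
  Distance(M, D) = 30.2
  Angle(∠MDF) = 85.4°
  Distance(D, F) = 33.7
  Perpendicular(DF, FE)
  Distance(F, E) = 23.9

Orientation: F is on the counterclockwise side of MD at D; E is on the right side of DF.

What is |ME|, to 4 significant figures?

62.41

∠MDF = 85.4°, so DF runs at -9.7° + (180° − 85.4°) = 84.90° from the x-axis; with |DF| = 33.7, F = D + 33.7·(cos 84.90°, sin 84.90°) = (32.76, 28.48). DF ⟂ FE; with |FE| = 23.9 on the right of DF, E = F + 23.9·(0.9960, -0.08889) = (56.57, 26.35). Then |ME| = |E − M| = 62.41.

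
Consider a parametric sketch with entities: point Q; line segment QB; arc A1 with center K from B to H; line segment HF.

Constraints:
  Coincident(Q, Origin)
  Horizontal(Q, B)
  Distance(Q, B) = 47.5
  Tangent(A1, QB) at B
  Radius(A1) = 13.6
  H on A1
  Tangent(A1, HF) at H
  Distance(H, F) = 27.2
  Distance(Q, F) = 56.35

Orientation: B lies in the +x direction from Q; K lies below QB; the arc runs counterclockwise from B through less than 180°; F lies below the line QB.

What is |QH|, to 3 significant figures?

37.3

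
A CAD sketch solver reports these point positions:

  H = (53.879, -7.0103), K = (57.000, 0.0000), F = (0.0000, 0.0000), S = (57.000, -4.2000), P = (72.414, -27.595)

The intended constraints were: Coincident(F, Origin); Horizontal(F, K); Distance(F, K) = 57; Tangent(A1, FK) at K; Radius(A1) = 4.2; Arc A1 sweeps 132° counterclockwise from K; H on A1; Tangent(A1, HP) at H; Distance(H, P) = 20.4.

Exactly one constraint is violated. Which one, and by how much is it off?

Distance(H, P) = 20.4 — off by 7.30.

F = (0.00, 0.00) ✓; F.y = 0.00, K.y = 0.00 ✓; |FK| = 57.00 ✓; ∠(SK, KF) = 90.00° ✓; |SK| = 4.200 ✓; bearing(S→H) − bearing(S→K) = 132.0° ✓; |SH| = 4.200 ✓; ∠(SH, HP) = 90.00° ✓; |HP| = 27.70 ✗.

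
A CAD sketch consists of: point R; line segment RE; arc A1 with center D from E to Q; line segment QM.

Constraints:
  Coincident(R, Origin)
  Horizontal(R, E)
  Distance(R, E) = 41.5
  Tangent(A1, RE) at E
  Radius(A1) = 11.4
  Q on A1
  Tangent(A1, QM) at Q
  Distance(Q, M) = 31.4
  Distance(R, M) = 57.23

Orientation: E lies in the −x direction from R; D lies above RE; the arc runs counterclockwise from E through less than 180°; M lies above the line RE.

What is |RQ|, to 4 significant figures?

33.18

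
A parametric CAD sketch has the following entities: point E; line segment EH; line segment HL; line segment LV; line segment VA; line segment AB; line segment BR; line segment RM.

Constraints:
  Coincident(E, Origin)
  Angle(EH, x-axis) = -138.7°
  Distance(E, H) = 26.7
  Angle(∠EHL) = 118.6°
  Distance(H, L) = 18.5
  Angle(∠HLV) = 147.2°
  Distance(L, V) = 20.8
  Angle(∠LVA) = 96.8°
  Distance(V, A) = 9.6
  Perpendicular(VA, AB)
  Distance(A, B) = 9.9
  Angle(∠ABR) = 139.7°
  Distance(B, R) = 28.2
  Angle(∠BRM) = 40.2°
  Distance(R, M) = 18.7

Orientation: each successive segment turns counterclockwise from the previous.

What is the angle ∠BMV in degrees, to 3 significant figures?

47.1°

E is at the origin; EH runs at -138.7° with length 26.7, so H = (-20.1, -17.6). ∠EHL = 118.6° gives HL at -77.3° from the x-axis; with |HL| = 18.5, L = (-16.0, -35.7). ∠HLV = 147.2° gives LV at -44.5° from the x-axis; with |LV| = 20.8, V = (-1.16, -50.2). ∠LVA = 96.8° gives VA at 38.7° from the x-axis; with |VA| = 9.6, A = (6.34, -44.2). The perpendicularity gives AB at right angles to VA, so AB runs at 129°; with |AB| = 9.9, B = (0.146, -36.5). ∠ABR = 139.7° gives BR at 169° from the x-axis; with |BR| = 28.2, R = (-27.5, -31.1). ∠BRM = 40.2° gives RM at -51.2° from the x-axis; with |RM| = 18.7, M = (-15.8, -45.7). Then cos ∠BMV = MB·MV / (|MB||MV|), giving 47.1°.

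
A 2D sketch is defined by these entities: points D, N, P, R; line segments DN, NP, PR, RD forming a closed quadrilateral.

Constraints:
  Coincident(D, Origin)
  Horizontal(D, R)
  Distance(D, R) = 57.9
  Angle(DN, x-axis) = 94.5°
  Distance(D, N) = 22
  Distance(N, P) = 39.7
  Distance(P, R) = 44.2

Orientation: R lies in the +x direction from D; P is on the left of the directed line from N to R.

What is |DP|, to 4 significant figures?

51.22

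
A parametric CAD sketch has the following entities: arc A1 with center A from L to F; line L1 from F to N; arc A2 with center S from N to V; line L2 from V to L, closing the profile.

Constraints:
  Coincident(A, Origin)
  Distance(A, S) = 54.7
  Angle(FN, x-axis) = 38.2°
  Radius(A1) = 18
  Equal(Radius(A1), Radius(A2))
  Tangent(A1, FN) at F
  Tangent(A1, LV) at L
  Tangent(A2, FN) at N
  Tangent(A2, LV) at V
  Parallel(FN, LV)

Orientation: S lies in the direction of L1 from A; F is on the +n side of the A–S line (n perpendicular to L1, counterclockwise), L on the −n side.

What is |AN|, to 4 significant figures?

57.59

The slot axis is L1's direction at 38.2°, so u = (cos 38.2°, sin 38.2°) = (0.7859, 0.6184) and n = (−sin 38.2°, cos 38.2°) = (-0.6184, 0.7859). A is at the origin and S lies 54.7 along u from A, so S = 54.7·u = (42.99, 33.83). Tangency of A1 to both parallel lines with radius 18.0 puts F and L at A ± 18.0·n: F = (-11.13, 14.15), L = (11.13, -14.15). Equal radii place N and V the same way about S: N = S + 18.0·n = (31.86, 47.97), V = S − 18.0·n = (54.12, 19.68). Then |AN| = |N − A| = 57.59.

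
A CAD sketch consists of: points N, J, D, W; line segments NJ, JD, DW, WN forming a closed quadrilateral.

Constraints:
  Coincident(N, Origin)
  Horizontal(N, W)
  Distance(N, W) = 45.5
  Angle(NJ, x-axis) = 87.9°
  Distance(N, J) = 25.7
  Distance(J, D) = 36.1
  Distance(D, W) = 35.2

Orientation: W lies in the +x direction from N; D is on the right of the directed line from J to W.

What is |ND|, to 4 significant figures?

14.46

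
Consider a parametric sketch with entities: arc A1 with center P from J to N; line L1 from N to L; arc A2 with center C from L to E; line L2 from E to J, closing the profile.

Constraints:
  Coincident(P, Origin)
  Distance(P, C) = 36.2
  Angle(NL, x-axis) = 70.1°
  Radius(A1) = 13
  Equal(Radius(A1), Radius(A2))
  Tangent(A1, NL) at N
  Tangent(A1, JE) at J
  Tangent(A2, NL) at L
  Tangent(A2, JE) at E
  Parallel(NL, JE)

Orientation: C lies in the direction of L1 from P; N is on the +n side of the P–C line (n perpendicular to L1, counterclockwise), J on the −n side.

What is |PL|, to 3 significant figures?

38.5

The slot axis is L1's direction at 70.1°, so u = (cos 70.1°, sin 70.1°) = (0.340, 0.940) and n = (−sin 70.1°, cos 70.1°) = (-0.940, 0.340). P is at the origin and C lies 36.2 along u from P, so C = 36.2·u = (12.3, 34.0). Tangency of A1 to both parallel lines with radius 13.0 puts N and J at P ± 13.0·n: N = (-12.2, 4.42), J = (12.2, -4.42). Equal radii place L and E the same way about C: L = C + 13.0·n = (0.0980, 38.5), E = C − 13.0·n = (24.5, 29.6). Then |PL| = |L − P| = 38.5.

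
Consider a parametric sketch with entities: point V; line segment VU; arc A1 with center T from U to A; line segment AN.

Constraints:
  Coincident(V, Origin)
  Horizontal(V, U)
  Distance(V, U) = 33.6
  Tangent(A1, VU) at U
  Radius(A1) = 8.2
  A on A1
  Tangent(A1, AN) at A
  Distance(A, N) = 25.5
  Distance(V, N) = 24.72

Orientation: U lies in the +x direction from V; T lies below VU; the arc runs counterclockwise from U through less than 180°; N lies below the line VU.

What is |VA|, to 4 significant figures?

27.52

V is at the origin; V and U share the same y with |VU| = 33.6 and U on the +x side, so U = (33.60, 0.000). The tangent condition forces TU to be normal to VU, so T = U + (0, -8.2) = (33.60, -8.200). Since TA ⟂ AN (tangency), |TN| = √(8.2² + 25.5²) = 26.79 regardless of where A sits on A1. So N lies on both circle(V, 24.72) and circle(T, 26.79); the below-VU intersection is N = (10.79, -22.24). A is the foot of the tangent from N: A = (27.37, -2.868).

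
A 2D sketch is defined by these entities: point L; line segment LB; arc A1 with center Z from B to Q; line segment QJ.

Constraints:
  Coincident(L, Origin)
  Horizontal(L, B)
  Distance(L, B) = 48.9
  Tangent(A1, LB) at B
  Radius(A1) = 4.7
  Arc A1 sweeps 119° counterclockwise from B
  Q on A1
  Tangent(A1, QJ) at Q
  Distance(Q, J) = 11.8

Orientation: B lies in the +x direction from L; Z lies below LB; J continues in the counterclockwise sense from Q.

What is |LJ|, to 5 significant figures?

53.390

L is at the origin; L and B share the same y with |LB| = 48.9 and B on the +x side, so B = (48.900, 0.0000). A1 meets LB tangentially, so ZB is at right angles to LB, so Z = B + (0, -4.7) = (48.900, -4.7000). On A1, B sits at bearing 90° from Z; a 119° counterclockwise sweep puts Q at bearing 209°, so Q = Z + 4.7·(cos 209°, sin 209°) = (44.789, -6.9786). A1 meets QJ tangentially, so ZQ is at right angles to QJ, so QJ runs along (−sin 209°, cos 209°); with |QJ| = 11.8, J = (50.510, -17.299). Then |LJ| = |J − L| = 53.390.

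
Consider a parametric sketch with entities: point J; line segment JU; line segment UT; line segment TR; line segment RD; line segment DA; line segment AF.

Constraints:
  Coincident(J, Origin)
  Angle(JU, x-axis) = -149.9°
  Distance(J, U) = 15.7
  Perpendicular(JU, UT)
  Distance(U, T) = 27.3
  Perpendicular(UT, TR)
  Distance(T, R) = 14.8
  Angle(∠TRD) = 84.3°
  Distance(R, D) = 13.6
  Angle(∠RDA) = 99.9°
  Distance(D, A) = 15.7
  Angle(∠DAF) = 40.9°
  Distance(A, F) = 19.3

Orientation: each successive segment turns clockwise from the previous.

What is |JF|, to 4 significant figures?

26.64

J is at the origin; JU runs at -149.9° with length 15.7, so U = (-13.58, -7.874). JU is perpendicular to UT, so UT runs at 120.1°; with |UT| = 27.3, T = (-27.27, 15.74). UT ⟂ TR, so TR runs at 30.10°; with |TR| = 14.8, R = (-14.47, 23.17). ∠TRD = 84.3° gives RD at -65.60° from the x-axis; with |RD| = 13.6, D = (-8.852, 10.78). ∠RDA = 99.9° gives DA at -145.7° from the x-axis; with |DA| = 15.7, A = (-21.82, 1.935). ∠DAF = 40.9° gives AF at 75.20° from the x-axis; with |AF| = 19.3, F = (-16.89, 20.59). Then |JF| = |F − J| = 26.64.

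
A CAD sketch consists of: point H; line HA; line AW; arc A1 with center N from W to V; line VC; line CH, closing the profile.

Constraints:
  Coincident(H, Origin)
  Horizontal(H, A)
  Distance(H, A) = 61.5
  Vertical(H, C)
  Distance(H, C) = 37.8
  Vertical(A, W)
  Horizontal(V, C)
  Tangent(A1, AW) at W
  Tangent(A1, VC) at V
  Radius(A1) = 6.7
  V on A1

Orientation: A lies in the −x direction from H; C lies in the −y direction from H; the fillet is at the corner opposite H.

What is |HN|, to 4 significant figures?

63.01

H and C share the same x with |HC| = 37.8 and C on the −y side, so C = (0.000, -37.80). The virtual corner opposite H is at (-61.50, -37.80). The tangent condition forces NW to be normal to AW and the tangent condition forces NV to be normal to VC, with radius 6.7, so the center N sits 6.7 in from both sides at N = (-54.80, -31.10). Then |HN| = |N − H| = 63.01.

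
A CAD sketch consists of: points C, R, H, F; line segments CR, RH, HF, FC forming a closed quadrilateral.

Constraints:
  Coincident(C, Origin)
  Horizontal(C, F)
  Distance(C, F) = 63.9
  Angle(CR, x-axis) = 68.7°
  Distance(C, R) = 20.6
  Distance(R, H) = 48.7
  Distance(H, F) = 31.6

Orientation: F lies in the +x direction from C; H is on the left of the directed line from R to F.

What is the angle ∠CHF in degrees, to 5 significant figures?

77.657°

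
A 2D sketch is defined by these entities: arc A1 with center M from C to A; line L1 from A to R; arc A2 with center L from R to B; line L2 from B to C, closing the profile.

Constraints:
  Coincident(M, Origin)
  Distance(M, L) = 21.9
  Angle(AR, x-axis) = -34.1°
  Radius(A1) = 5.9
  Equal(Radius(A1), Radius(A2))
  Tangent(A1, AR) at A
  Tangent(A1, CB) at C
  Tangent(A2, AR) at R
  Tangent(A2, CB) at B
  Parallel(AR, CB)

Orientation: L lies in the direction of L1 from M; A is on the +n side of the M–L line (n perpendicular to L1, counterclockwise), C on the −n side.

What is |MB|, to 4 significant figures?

22.68

Tangency of A1 to both parallel lines with radius 5.9 puts A and C at M ± 5.9·n: A = (3.308, 4.886), C = (-3.308, -4.886). Equal radii place R and B the same way about L: R = L + 5.9·n = (21.44, -7.392), B = L − 5.9·n = (14.83, -17.16). Then |MB| = |B − M| = 22.68.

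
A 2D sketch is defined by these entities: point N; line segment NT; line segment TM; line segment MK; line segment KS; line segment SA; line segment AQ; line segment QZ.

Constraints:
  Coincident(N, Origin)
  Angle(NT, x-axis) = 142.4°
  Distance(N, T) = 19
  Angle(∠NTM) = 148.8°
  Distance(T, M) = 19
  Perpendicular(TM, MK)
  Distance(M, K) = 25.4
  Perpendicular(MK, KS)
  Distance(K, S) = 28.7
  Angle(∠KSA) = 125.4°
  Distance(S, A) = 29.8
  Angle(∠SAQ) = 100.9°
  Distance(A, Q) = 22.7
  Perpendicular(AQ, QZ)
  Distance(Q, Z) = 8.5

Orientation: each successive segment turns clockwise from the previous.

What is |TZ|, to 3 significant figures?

10.7

∠SAQ = 100.9° gives AQ at 158° from the x-axis; with |AQ| = 22.7, Q = (-25.2, -4.46). The perpendicularity gives QZ at right angles to AQ, so QZ runs at 67.5°; with |QZ| = 8.5, Z = (-22.0, 3.40). Then |TZ| = |Z − T| = 10.7.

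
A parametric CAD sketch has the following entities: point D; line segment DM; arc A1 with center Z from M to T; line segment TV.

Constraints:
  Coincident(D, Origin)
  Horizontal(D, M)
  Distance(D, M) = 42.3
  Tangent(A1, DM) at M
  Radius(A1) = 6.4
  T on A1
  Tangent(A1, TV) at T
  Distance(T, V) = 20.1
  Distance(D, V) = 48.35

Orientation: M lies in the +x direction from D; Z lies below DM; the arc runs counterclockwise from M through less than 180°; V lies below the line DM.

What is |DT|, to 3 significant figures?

36.8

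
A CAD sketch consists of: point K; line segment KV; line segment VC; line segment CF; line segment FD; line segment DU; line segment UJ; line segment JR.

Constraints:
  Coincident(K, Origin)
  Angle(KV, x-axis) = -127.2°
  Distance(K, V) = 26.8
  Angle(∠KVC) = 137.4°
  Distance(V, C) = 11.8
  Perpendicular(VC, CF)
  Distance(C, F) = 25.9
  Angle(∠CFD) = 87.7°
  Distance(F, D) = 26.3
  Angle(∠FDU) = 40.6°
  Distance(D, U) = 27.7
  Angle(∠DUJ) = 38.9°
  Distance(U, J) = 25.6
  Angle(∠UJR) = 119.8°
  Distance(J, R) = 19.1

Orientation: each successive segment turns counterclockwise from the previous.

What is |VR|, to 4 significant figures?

41.70

∠DUJ = 38.9° gives UJ at 18.20° from the x-axis; with |UJ| = 25.6, J = (16.44, -19.86). ∠UJR = 119.8° gives JR at 78.40° from the x-axis; with |JR| = 19.1, R = (20.28, -1.146). Then |VR| = |R − V| = 41.70.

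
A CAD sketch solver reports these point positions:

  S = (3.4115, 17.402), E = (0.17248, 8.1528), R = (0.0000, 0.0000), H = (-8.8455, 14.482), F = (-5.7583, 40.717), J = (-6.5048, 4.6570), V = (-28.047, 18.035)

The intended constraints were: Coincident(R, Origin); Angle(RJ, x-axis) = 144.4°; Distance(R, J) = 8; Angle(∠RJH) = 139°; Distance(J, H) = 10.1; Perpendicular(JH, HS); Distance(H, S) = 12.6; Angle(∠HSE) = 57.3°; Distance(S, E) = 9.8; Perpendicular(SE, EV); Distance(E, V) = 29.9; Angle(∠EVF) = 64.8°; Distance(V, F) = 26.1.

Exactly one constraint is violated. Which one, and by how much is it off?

Distance(V, F) = 26.1 — off by 5.70.

R = (0.00, 0.00) ✓; RJ at 144.4° ✓; |RJ| = 8.000 ✓; ∠RJH = 139.0° ✓; |JH| = 10.10 ✓; ∠(JH, HS) = 90.00° ✓; |HS| = 12.60 ✓; ∠HSE = 57.30° ✓; |SE| = 9.800 ✓; ∠(SE, EV) = 90.00° ✓; |EV| = 29.90 ✓; ∠EVF = 64.80° ✓; |VF| = 31.80 ✗.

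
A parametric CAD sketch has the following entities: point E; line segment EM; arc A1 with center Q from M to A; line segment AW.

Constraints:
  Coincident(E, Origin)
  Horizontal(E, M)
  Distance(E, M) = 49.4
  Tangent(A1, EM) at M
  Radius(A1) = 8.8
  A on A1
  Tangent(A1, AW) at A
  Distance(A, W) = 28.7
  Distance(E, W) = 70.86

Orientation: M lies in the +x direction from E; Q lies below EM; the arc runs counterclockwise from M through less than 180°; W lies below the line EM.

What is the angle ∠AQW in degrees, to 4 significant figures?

72.95°

E is at the origin; E and M share the same y with |EM| = 49.4 and M on the +x side, so M = (49.40, 0.000). The tangent condition forces QM to be normal to EM, so Q = M + (0, -8.8) = (49.40, -8.800). Since QA ⟂ AW (tangency), |QW| = √(8.8² + 28.7²) = 30.02 regardless of where A sits on A1. So W lies on both circle(E, 70.86) and circle(Q, 30.02); the below-EM intersection is W = (60.66, -36.63). A is the foot of the tangent from W: A = (42.57, -14.35).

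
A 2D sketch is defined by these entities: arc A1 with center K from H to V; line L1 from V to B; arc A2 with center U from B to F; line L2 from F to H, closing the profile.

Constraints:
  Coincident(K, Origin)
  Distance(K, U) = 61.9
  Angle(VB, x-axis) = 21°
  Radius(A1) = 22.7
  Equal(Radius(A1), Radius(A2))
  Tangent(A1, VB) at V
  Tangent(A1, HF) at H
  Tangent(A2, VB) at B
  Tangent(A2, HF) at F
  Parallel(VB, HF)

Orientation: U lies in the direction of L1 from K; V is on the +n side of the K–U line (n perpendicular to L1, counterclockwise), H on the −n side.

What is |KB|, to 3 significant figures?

65.9

The slot axis is L1's direction at 21.0°, so u = (cos 21.0°, sin 21.0°) = (0.934, 0.358) and n = (−sin 21.0°, cos 21.0°) = (-0.358, 0.934). K is at the origin and U lies 61.9 along u from K, so U = 61.9·u = (57.8, 22.2). Tangency of A1 to both parallel lines with radius 22.7 puts V and H at K ± 22.7·n: V = (-8.13, 21.2), H = (8.13, -21.2). Equal radii place B and F the same way about U: B = U + 22.7·n = (49.7, 43.4), F = U − 22.7·n = (65.9, 0.991). Then |KB| = |B − K| = 65.9.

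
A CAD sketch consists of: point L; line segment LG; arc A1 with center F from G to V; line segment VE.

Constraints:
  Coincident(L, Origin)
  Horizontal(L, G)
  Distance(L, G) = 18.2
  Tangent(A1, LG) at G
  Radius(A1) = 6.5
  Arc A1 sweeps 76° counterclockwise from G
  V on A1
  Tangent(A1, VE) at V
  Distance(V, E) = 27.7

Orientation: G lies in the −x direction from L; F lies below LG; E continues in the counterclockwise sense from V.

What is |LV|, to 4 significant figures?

25.00

L is at the origin; L and G share the same y with |LG| = 18.2 and G on the −x side, so G = (-18.20, 0.000). Tangency of A1 to LG means the radius FG is perpendicular to LG, so F = G + (0, -6.5) = (-18.20, -6.500). On A1, G sits at bearing 90° from F; a 76° counterclockwise sweep puts V at bearing 166°, so V = F + 6.5·(cos 166°, sin 166°) = (-24.51, -4.928). Then |LV| = |V − L| = 25.00.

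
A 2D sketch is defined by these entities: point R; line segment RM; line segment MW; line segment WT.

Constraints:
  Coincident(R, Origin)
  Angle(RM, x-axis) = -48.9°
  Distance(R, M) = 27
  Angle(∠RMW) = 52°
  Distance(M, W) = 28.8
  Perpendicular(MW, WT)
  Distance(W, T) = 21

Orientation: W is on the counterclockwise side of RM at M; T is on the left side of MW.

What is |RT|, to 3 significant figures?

12.2

∠RMW = 52.0°, so MW runs at -48.9° + (180° − 52.0°) = 79.1° from the x-axis; with |MW| = 28.8, W = M + 28.8·(cos 79.1°, sin 79.1°) = (23.2, 7.93). The perpendicularity gives WT at right angles to MW; with |WT| = 21.0 on the left of MW, T = W + 21.0·(-0.982, 0.189) = (2.57, 11.9). Then |RT| = |T − R| = 12.2.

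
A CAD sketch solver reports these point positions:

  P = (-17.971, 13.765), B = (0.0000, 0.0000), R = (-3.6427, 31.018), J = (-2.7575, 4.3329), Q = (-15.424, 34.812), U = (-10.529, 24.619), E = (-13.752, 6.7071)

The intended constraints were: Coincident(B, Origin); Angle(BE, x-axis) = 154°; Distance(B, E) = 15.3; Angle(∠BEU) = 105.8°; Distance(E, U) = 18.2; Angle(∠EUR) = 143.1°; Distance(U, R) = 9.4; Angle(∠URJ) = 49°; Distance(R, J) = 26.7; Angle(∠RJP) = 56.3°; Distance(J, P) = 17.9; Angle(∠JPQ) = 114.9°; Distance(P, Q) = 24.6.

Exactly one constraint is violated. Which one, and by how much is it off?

Distance(P, Q) = 24.6 — off by 3.40.

B = (0.00, 0.00) ✓; BE at 154.0° ✓; |BE| = 15.30 ✓; ∠BEU = 105.8° ✓; |EU| = 18.20 ✓; ∠EUR = 143.1° ✓; |UR| = 9.400 ✓; ∠URJ = 49.00° ✓; |RJ| = 26.70 ✓; ∠RJP = 56.30° ✓; |JP| = 17.90 ✓; ∠JPQ = 114.9° ✓; |PQ| = 21.20 ✗.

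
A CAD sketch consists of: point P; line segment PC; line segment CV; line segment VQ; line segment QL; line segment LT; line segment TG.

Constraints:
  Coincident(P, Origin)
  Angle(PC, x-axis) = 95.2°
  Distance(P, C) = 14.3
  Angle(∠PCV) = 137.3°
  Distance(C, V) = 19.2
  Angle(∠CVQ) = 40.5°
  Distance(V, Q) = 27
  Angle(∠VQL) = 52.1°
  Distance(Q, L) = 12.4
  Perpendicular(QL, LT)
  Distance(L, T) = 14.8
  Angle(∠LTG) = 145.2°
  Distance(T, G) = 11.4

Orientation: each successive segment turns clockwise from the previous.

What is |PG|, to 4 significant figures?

33.06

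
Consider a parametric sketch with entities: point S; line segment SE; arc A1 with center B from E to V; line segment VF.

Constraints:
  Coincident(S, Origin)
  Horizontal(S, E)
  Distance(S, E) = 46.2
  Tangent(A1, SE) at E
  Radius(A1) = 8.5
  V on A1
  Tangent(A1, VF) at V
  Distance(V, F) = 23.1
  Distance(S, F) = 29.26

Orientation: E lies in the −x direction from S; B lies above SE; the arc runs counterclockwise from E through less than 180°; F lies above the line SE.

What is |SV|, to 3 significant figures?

40.6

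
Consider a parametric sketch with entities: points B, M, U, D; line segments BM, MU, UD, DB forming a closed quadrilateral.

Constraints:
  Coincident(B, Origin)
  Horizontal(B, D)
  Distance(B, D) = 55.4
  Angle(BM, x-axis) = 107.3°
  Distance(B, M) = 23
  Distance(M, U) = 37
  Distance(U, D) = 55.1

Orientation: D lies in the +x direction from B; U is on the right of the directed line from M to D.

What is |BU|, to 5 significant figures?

14.102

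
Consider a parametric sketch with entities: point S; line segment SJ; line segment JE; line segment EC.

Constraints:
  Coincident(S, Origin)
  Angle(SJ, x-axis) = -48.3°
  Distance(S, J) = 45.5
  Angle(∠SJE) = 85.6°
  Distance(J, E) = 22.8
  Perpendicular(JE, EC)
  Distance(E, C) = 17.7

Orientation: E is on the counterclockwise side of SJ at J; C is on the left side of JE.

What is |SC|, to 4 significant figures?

33.74

∠SJE = 85.6°, so JE runs at -48.3° + (180° − 85.6°) = 46.10° from the x-axis; with |JE| = 22.8, E = J + 22.8·(cos 46.10°, sin 46.10°) = (46.08, -17.54). JE is perpendicular to EC; with |EC| = 17.7 on the left of JE, C = E + 17.7·(-0.7206, 0.6934) = (33.32, -5.270). Then |SC| = |C − S| = 33.74.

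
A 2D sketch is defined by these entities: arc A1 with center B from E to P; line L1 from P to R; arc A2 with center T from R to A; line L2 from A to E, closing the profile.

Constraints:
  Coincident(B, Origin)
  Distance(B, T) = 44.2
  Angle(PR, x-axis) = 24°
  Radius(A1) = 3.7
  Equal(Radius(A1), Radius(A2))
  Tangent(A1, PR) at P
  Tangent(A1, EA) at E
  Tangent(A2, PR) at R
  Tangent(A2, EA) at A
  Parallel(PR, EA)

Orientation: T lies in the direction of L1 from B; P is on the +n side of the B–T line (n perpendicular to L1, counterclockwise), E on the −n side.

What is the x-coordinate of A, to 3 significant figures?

41.9

The slot axis is L1's direction at 24.0°, so u = (cos 24.0°, sin 24.0°) = (0.914, 0.407) and n = (−sin 24.0°, cos 24.0°) = (-0.407, 0.914). B is at the origin and T lies 44.2 along u from B, so T = 44.2·u = (40.4, 18.0). Tangency of A1 to both parallel lines with radius 3.7 puts P and E at B ± 3.7·n: P = (-1.50, 3.38), E = (1.50, -3.38). Equal radii place R and A the same way about T: R = T + 3.7·n = (38.9, 21.4), A = T − 3.7·n = (41.9, 14.6). So A.x = 41.9.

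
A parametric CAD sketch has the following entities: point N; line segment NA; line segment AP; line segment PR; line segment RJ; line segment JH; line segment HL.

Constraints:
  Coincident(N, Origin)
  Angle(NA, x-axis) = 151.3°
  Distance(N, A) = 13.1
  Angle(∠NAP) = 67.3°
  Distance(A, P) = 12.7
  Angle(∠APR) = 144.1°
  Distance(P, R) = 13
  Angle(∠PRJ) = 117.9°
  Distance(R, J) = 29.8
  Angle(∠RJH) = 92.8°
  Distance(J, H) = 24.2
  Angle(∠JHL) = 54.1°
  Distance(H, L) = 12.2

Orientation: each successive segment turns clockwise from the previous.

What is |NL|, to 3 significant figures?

13.8

N is at the origin; NA runs at 151.3° with length 13.1, so A = (-11.5, 6.29). ∠NAP = 67.3° gives AP at 38.6° from the x-axis; with |AP| = 12.7, P = (-1.57, 14.2). ∠APR = 144.1° gives PR at 2.70° from the x-axis; with |PR| = 13.0, R = (11.4, 14.8). ∠PRJ = 117.9° gives RJ at -59.4° from the x-axis; with |RJ| = 29.8, J = (26.6, -10.8). ∠RJH = 92.8° gives JH at -147° from the x-axis; with |JH| = 24.2, H = (6.39, -24.1). ∠JHL = 54.1° gives HL at 87.5° from the x-axis; with |HL| = 12.2, L = (6.92, -12.0). Then |NL| = |L − N| = 13.8.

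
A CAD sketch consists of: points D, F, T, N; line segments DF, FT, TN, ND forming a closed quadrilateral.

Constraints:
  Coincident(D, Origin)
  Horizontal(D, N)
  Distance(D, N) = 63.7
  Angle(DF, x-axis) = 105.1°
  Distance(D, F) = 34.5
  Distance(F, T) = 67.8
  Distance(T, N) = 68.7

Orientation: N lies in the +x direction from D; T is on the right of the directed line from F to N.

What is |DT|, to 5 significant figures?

33.505

D is at the origin; DN is horizontal with |DN| = 63.7 and N in +x, so N = (63.7, 0). DF runs at 105.1° with |DF| = 34.5, so F = (-8.9874, 33.309). T is determined by |FT| = 67.8 and |TN| = 68.7 together: it lies at the intersection of circle(F, 67.8) and circle(N, 68.7). With |FN| = 79.956, the foot of the radical line on FN is 39.210 from F and the perpendicular offset is √(67.8² − 39.210²) = 55.312. Taking the right-of-FN solution: T = (3.6154, -33.310).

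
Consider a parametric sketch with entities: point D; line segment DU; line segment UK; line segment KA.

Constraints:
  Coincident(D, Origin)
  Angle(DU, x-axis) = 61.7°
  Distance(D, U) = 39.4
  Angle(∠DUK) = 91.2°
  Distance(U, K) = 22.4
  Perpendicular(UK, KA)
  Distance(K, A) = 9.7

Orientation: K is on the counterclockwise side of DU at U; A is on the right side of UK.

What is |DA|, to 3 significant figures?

54.3

D is at the origin; DU runs at 61.7° with length 39.4, so U = 39.4·(cos 61.7°, sin 61.7°) = (18.7, 34.7). ∠DUK = 91.2°, so UK runs at 61.7° + (180° − 91.2°) = 150° from the x-axis; with |UK| = 22.4, K = U + 22.4·(cos 150°, sin 150°) = (-0.817, 45.7). UK ⟂ KA; with |KA| = 9.7 on the right of UK, A = K + 9.7·(0.492, 0.870) = (3.96, 54.2). Then |DA| = |A − D| = 54.3.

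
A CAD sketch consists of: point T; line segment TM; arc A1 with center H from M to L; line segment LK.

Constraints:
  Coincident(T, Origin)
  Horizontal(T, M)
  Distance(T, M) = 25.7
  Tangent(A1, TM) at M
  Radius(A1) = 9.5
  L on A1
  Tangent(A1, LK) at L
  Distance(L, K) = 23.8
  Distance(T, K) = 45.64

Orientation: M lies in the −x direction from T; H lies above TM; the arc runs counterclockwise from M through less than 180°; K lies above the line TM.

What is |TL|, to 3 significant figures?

22.6

T is at the origin; T and M share the same y with |TM| = 25.7 and M on the −x side, so M = (-25.7, 0.00). The tangent condition forces HM to be normal to TM, so H = M + (0, 9.5) = (-25.7, 9.50). Since HL ⟂ LK (tangency), |HK| = √(9.5² + 23.8²) = 25.6 regardless of where L sits on A1. So K lies on both circle(T, 45.64) and circle(H, 25.6); the above-TM intersection is K = (-29.5, 34.8). L is the foot of the tangent from K: L = (-17.5, 14.3).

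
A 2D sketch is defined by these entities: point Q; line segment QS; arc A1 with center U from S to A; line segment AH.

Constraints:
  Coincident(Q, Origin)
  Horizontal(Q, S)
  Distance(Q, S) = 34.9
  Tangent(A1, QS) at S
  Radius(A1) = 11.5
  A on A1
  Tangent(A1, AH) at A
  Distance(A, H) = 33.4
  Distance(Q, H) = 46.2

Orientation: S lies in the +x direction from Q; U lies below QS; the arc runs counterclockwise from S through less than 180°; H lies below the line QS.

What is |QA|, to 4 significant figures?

25.44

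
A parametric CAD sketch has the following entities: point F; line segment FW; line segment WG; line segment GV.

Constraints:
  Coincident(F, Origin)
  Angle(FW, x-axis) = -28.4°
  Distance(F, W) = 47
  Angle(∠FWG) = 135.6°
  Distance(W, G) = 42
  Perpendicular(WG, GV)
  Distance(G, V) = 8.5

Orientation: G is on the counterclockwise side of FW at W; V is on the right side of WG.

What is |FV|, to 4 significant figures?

86.17

∠FWG = 135.6°, so WG runs at -28.4° + (180° − 135.6°) = 16.00° from the x-axis; with |WG| = 42.0, G = W + 42.0·(cos 16.00°, sin 16.00°) = (81.72, -10.78). The perpendicularity gives GV at right angles to WG; with |GV| = 8.5 on the right of WG, V = G + 8.5·(0.2756, -0.9613) = (84.06, -18.95). Then |FV| = |V − F| = 86.17.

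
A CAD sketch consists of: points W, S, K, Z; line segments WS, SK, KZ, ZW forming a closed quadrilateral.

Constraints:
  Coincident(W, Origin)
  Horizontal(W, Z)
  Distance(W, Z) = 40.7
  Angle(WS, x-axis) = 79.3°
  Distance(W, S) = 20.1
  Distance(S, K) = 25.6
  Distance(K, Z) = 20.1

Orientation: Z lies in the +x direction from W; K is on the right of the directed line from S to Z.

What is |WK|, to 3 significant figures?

20.6

Checks: |SK| = 25.60 ✓; |KZ| = 20.10 ✓.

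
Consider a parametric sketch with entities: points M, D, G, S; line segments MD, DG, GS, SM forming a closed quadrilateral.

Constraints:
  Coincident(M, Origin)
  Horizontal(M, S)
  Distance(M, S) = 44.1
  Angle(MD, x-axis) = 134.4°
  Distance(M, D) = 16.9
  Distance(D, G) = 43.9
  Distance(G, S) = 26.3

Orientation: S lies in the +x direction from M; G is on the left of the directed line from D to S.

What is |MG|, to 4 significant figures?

38.23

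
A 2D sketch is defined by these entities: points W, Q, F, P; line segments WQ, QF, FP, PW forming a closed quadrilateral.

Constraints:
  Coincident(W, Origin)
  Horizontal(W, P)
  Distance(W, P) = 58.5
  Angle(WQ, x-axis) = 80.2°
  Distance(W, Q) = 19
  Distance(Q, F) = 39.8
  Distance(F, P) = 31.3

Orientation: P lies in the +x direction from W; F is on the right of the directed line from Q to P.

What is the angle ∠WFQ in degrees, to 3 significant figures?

27.9°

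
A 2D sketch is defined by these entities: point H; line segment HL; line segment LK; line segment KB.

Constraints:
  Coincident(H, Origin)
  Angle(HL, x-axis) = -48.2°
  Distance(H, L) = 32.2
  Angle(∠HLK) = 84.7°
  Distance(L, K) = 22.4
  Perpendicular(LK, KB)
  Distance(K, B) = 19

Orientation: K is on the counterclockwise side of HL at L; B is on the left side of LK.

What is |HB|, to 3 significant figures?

23.4

H is at the origin; HL runs at -48.2° with length 32.2, so L = 32.2·(cos -48.2°, sin -48.2°) = (21.5, -24.0). ∠HLK = 84.7°, so LK runs at -48.2° + (180° − 84.7°) = 47.1° from the x-axis; with |LK| = 22.4, K = L + 22.4·(cos 47.1°, sin 47.1°) = (36.7, -7.60). The perpendicularity gives KB at right angles to LK; with |KB| = 19.0 on the left of LK, B = K + 19.0·(-0.733, 0.681) = (22.8, 5.34). Then |HB| = |B − H| = 23.4.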